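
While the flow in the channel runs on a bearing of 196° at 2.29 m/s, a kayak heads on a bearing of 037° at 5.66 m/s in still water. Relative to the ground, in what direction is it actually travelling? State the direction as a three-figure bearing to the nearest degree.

Taking east as x and north as y: velocity relative to the water = (3.406, 4.520) m/s; the water relative to ground = (-0.631, -2.201) m/s.
Velocity relative to ground = (3.406, 4.520) + (-0.631, -2.201) = (2.775, 2.319) m/s.
Bearing = atan2(2.78, 2.32) = 50.12° clockwise from north.

050°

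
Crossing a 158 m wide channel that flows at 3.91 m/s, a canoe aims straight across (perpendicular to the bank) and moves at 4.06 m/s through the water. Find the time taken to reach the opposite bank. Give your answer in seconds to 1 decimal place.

38.9 s

The component of the canoe's velocity perpendicular to the bank is 4.06 m/s.
The current is parallel to the bank, so it does not affect the crossing time.
Time = 158 / 4.060 = 38.916 s.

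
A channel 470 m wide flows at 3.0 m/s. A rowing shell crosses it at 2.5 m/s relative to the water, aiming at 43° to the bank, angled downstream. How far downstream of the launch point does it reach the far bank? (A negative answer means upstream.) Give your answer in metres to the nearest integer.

1331 m

Perpendicular speed = 1.705 m/s; crossing time = 470 / 1.705 = 275.660 s.
Net downstream speed = 4.828 m/s.
Drift = 4.828 × 275.660 = 1330.995 m (downstream).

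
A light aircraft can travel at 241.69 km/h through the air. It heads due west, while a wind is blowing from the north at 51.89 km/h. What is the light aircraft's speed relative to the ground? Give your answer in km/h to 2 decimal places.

Taking east as x and north as y: velocity relative to the air = (-241.690, 0.000) km/h; the air relative to ground = (0.000, -51.890) km/h.
Velocity relative to ground = (-241.690, 0.000) + (0.000, -51.890) = (-241.690, -51.890) km/h.
Speed = |(-241.690, -51.890)| = 247.198 km/h.

247.20 km/h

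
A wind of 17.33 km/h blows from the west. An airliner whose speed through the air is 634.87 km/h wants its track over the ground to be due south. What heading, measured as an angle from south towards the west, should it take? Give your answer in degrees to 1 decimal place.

The wind pushes perpendicular to the desired track; the heading must have a component into the wind equal to 17.33 km/h: 634.87 sin θ = 17.33.
sin θ = 0.0273, so θ = 1.564°.

1.6°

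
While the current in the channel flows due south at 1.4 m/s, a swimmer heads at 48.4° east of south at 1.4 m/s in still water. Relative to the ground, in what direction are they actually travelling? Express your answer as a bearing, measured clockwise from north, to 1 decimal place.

Taking east as x and north as y: velocity relative to the water = (1.047, -0.929) m/s; the water relative to ground = (0.000, -1.400) m/s.
Velocity relative to ground = (1.047, -0.929) + (0.000, -1.400) = (1.047, -2.329) m/s.
Bearing = atan2(1.05, -2.33) = 155.80° clockwise from north.

155.8°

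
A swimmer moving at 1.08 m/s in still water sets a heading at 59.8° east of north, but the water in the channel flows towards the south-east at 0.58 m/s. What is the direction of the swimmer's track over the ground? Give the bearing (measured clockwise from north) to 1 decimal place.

Taking east as x and north as y: velocity relative to the water = (0.933, 0.543) m/s; the water relative to ground = (0.410, -0.410) m/s.
Velocity relative to ground = (0.933, 0.543) + (0.410, -0.410) = (1.344, 0.133) m/s.
Bearing = atan2(1.34, 0.13) = 84.34° clockwise from north.

084.3°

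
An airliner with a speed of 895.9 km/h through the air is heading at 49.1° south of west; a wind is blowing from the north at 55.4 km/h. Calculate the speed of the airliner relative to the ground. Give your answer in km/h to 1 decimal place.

938.5 km/h

Taking east as x and north as y: velocity relative to the air = (-586.582, -677.169) km/h; the air relative to ground = (0.000, -55.400) km/h.
Velocity relative to ground = (-586.582, -677.169) + (0.000, -55.400) = (-586.582, -732.569) km/h.
Speed = |(-586.582, -732.569)| = 938.476 km/h.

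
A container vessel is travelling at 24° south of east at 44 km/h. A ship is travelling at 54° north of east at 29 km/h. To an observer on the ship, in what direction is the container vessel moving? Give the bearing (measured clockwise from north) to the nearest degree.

Taking east as x and north as y: container vessel velocity = (40.196, -17.896) km/h; ship velocity = (17.046, 23.461) km/h.
Velocity of container vessel relative to ship = (40.196, -17.896) − (17.046, 23.461) = (23.150, -41.358) km/h.
Bearing = atan2(23.15, -41.36) = 150.76° clockwise from north.

151°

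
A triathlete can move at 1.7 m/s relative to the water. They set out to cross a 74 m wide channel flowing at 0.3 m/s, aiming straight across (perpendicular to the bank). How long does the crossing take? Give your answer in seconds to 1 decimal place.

43.5 s

The component of the triathlete's velocity perpendicular to the bank is 1.7 m/s.
The flow acts along the bank and has no component across it.
Time = 74 / 1.700 = 43.529 s.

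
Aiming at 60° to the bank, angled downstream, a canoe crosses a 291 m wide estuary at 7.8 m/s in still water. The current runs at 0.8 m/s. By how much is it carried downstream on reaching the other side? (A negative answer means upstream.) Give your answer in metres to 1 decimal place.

202.5 m

Perpendicular speed = 6.755 m/s; crossing time = 291 / 6.755 = 43.079 s.
Net downstream speed = 4.700 m/s.
Drift = 4.700 × 43.079 = 202.472 m (downstream).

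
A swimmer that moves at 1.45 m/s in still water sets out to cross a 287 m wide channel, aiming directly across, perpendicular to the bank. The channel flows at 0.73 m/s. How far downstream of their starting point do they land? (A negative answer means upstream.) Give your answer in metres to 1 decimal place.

144.5 m

Perpendicular speed = 1.450 m/s; crossing time = 287 / 1.450 = 197.931 s.
Net downstream speed = 0.730 m/s.
Drift = 0.730 × 197.931 = 144.490 m (downstream).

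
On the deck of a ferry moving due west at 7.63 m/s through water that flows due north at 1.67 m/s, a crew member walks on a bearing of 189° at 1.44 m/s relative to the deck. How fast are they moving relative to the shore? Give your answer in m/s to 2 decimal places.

In east/north components (m/s): crew member relative to ferry = (-0.225, -1.422); ferry relative to water = (-7.630, 0.000); water relative to ground = (0.000, 1.670).
Sum = (-7.855, 0.248) m/s.
Speed = |(-7.855, 0.248)| = 7.859 m/s.

7.86 m/s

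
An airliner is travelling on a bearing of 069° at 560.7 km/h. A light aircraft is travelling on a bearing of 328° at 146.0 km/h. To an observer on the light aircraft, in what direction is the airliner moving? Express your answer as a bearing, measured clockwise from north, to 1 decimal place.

Taking east as x and north as y: airliner velocity = (523.459, 200.937) km/h; light aircraft velocity = (-77.368, 123.815) km/h.
Velocity of airliner relative to light aircraft = (523.459, 200.937) − (-77.368, 123.815) = (600.827, 77.122) km/h.
Bearing = atan2(600.83, 77.12) = 82.69° clockwise from north.

082.7°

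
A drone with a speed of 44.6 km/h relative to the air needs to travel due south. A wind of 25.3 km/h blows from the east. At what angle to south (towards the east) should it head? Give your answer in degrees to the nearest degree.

35°

The wind pushes perpendicular to the desired track; the heading must have a component into the wind equal to 25.3 km/h: 44.6 sin θ = 25.3.
sin θ = 0.5673, so θ = 34.560°.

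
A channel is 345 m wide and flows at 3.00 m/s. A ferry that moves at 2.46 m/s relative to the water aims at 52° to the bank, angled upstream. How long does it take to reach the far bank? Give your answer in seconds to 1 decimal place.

178.0 s

The component of the ferry's velocity perpendicular to the bank is 2.46 × sin 52° = 1.939 m/s.
The current is parallel to the bank, so it does not affect the crossing time.
Time = 345 / 1.939 = 177.972 s.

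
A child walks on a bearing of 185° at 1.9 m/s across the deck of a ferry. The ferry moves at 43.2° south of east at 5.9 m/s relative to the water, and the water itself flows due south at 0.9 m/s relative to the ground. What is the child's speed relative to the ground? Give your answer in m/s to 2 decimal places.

7.99 m/s

In east/north components (m/s): child relative to ferry = (-0.166, -1.893); ferry relative to water = (4.301, -4.039); water relative to ground = (0.000, -0.900).
Sum = (4.135, -6.832) m/s.
Speed = |(4.135, -6.832)| = 7.986 m/s.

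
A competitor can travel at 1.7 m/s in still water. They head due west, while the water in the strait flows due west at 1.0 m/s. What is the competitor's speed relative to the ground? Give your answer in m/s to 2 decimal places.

Taking east as x and north as y: velocity relative to the water = (-1.700, 0.000) m/s; the water relative to ground = (-1.000, 0.000) m/s.
Velocity relative to ground = (-1.700, 0.000) + (-1.000, 0.000) = (-2.700, 0.000) m/s.
Speed = |(-2.700, 0.000)| = 2.700 m/s.

2.70 m/s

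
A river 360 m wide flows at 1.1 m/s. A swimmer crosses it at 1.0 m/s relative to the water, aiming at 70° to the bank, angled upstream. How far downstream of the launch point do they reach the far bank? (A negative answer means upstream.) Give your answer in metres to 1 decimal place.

290.4 m

Perpendicular speed = 0.940 m/s; crossing time = 360 / 0.940 = 383.104 s.
Net downstream speed = 0.758 m/s.
Drift = 0.758 × 383.104 = 290.385 m (downstream).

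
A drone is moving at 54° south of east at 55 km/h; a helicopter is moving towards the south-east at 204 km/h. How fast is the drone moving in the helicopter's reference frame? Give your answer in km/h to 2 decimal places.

Taking east as x and north as y: drone velocity = (32.328, -44.496) km/h; helicopter velocity = (144.250, -144.250) km/h.
Velocity of drone relative to helicopter = (32.328, -44.496) − (144.250, -144.250) = (-111.922, 99.754) km/h.
Magnitude = |(-111.922, 99.754)| = 149.924 km/h.

149.92 km/h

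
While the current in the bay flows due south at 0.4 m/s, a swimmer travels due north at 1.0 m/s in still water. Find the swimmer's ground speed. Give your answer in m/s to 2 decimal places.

Taking east as x and north as y: velocity relative to the water = (0.000, 1.000) m/s; the water relative to ground = (0.000, -0.400) m/s.
Velocity relative to ground = (0.000, 1.000) + (0.000, -0.400) = (0.000, 0.600) m/s.
Speed = |(0.000, 0.600)| = 0.600 m/s.

0.60 m/s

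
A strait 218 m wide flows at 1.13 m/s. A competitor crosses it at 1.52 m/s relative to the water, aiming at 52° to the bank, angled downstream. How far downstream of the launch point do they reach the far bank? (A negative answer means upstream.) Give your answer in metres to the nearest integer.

376 m

Perpendicular speed = 1.198 m/s; crossing time = 218 / 1.198 = 182.004 s.
Net downstream speed = 2.066 m/s.
Drift = 2.066 × 182.004 = 375.985 m (downstream).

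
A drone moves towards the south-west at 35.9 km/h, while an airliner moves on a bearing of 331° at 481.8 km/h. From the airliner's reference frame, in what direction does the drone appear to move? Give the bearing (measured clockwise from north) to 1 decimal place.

155.0°

Taking east as x and north as y: drone velocity = (-25.385, -25.385) km/h; airliner velocity = (-233.581, 421.392) km/h.
Velocity of drone relative to airliner = (-25.385, -25.385) − (-233.581, 421.392) = (208.196, -446.777) km/h.
Bearing = atan2(208.20, -446.78) = 155.01° clockwise from north.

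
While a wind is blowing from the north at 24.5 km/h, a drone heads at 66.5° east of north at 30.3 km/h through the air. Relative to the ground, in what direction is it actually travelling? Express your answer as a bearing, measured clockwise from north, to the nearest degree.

114°

Taking east as x and north as y: velocity relative to the air = (27.787, 12.082) km/h; the air relative to ground = (0.000, -24.500) km/h.
Velocity relative to ground = (27.787, 12.082) + (0.000, -24.500) = (27.787, -12.418) km/h.
Bearing = atan2(27.79, -12.42) = 114.08° clockwise from north.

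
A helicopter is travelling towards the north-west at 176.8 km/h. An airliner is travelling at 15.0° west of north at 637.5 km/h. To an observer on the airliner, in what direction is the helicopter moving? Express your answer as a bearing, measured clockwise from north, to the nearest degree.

175°

Taking east as x and north as y: helicopter velocity = (-125.016, 125.016) km/h; airliner velocity = (-164.997, 615.778) km/h.
Velocity of helicopter relative to airliner = (-125.016, 125.016) − (-164.997, 615.778) = (39.981, -490.761) km/h.
Bearing = atan2(39.98, -490.76) = 175.34° clockwise from north.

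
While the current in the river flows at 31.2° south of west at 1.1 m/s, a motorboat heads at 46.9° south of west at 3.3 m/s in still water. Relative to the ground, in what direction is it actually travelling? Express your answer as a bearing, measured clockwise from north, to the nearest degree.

227°

Taking east as x and north as y: velocity relative to the water = (-2.255, -2.410) m/s; the water relative to ground = (-0.941, -0.570) m/s.
Velocity relative to ground = (-2.255, -2.410) + (-0.941, -0.570) = (-3.196, -2.979) m/s.
Bearing = atan2(-3.20, -2.98) = 227.01° clockwise from north.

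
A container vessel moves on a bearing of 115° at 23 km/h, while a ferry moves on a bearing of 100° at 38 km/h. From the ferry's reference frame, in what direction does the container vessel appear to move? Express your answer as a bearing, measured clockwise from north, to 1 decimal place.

Taking east as x and north as y: container vessel velocity = (20.845, -9.720) km/h; ferry velocity = (37.423, -6.599) km/h.
Velocity of container vessel relative to ferry = (20.845, -9.720) − (37.423, -6.599) = (-16.578, -3.122) km/h.
Bearing = atan2(-16.58, -3.12) = 259.34° clockwise from north.

259.3°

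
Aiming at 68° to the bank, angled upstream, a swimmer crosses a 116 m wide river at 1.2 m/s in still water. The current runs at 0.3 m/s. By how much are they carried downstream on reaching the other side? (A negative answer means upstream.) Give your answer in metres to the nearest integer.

-16 m

Perpendicular speed = 1.113 m/s; crossing time = 116 / 1.113 = 104.258 s.
Net downstream speed = -0.150 m/s.
Drift = -0.150 × 104.258 = -15.590 m (upstream).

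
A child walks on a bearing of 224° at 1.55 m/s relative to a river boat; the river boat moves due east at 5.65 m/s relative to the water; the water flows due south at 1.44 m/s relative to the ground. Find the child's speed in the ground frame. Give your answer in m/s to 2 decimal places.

5.24 m/s

In east/north components (m/s): child relative to river boat = (-1.077, -1.115); river boat relative to water = (5.650, 0.000); water relative to ground = (0.000, -1.440).
Sum = (4.573, -2.555) m/s.
Speed = |(4.573, -2.555)| = 5.239 m/s.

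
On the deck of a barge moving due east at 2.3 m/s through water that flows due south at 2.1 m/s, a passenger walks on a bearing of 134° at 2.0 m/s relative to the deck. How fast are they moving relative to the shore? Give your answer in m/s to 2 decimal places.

5.11 m/s

In east/north components (m/s): passenger relative to barge = (1.439, -1.389); barge relative to water = (2.300, 0.000); water relative to ground = (0.000, -2.100).
Sum = (3.739, -3.489) m/s.
Speed = |(3.739, -3.489)| = 5.114 m/s.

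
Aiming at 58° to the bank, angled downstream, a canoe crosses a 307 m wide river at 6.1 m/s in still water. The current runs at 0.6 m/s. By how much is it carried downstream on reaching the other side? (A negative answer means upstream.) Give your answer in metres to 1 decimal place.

Perpendicular speed = 5.173 m/s; crossing time = 307 / 5.173 = 59.346 s.
Net downstream speed = 3.833 m/s.
Drift = 3.833 × 59.346 = 227.442 m (downstream).

227.4 m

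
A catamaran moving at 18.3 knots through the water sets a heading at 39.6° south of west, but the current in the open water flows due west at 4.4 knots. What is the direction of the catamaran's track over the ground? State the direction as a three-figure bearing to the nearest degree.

Taking east as x and north as y: velocity relative to the water = (-14.100, -11.665) knots; the water relative to ground = (-4.400, 0.000) knots.
Velocity relative to ground = (-14.100, -11.665) + (-4.400, 0.000) = (-18.500, -11.665) knots.
Bearing = atan2(-18.50, -11.66) = 237.77° clockwise from north.

238°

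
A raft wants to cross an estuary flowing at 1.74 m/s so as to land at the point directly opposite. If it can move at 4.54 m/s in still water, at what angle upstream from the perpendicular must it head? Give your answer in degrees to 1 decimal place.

22.5°

To cancel the current, the upstream component of the raft's velocity must equal the flow: 4.54 sin θ = 1.74.
sin θ = 1.74 / 4.54 = 0.3833.
θ = arcsin(0.3833) = 22.536°.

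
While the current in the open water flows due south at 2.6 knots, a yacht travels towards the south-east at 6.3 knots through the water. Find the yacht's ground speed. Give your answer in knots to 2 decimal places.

8.34 knots

Taking east as x and north as y: velocity relative to the water = (4.455, -4.455) knots; the water relative to ground = (0.000, -2.600) knots.
Velocity relative to ground = (4.455, -4.455) + (0.000, -2.600) = (4.455, -7.055) knots.
Speed = |(4.455, -7.055)| = 8.344 knots.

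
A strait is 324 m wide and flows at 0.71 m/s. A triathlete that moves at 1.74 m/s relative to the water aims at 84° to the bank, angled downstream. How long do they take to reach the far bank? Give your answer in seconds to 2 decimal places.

187.23 s

The component of the triathlete's velocity perpendicular to the bank is 1.74 × sin 84° = 1.730 m/s.
Only the cross-stream component determines the crossing time; the current contributes nothing perpendicular to the bank.
Time = 324 / 1.730 = 187.233 s.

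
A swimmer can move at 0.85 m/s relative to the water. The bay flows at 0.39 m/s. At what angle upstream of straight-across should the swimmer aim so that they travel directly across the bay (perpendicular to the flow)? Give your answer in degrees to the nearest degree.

27°

To cancel the current, the upstream component of the swimmer's velocity must equal the flow: 0.85 sin θ = 0.39.
sin θ = 0.39 / 0.85 = 0.4588.
θ = arcsin(0.4588) = 27.311°.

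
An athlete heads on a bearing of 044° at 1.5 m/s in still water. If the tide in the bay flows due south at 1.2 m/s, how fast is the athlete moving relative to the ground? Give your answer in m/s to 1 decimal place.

Taking east as x and north as y: velocity relative to the water = (1.042, 1.079) m/s; the water relative to ground = (0.000, -1.200) m/s.
Velocity relative to ground = (1.042, 1.079) + (0.000, -1.200) = (1.042, -0.121) m/s.
Speed = |(1.042, -0.121)| = 1.049 m/s.

1.0 m/s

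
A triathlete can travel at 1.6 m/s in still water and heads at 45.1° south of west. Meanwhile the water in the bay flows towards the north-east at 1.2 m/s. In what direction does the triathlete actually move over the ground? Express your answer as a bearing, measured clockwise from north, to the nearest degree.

225°

Taking east as x and north as y: velocity relative to the water = (-1.129, -1.133) m/s; the water relative to ground = (0.849, 0.849) m/s.
Velocity relative to ground = (-1.129, -1.133) + (0.849, 0.849) = (-0.281, -0.285) m/s.
Bearing = atan2(-0.28, -0.28) = 224.60° clockwise from north.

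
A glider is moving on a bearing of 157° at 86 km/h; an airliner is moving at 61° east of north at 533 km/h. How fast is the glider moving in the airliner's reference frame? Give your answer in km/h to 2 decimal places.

548.70 km/h

Taking east as x and north as y: glider velocity = (33.603, -79.163) km/h; airliner velocity = (466.172, 258.404) km/h.
Velocity of glider relative to airliner = (33.603, -79.163) − (466.172, 258.404) = (-432.569, -337.567) km/h.
Magnitude = |(-432.569, -337.567)| = 548.696 km/h.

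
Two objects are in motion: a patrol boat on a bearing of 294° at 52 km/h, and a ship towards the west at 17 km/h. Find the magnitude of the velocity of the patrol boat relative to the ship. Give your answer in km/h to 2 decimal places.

Taking east as x and north as y: patrol boat velocity = (-47.504, 21.150) km/h; ship velocity = (-17.000, 0.000) km/h.
Velocity of patrol boat relative to ship = (-47.504, 21.150) − (-17.000, 0.000) = (-30.504, 21.150) km/h.
Magnitude = |(-30.504, 21.150)| = 37.119 km/h.

37.12 km/h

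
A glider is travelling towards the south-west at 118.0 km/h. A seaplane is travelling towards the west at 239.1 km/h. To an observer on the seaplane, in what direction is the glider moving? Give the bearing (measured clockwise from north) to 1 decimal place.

Taking east as x and north as y: glider velocity = (-83.439, -83.439) km/h; seaplane velocity = (-239.100, 0.000) km/h.
Velocity of glider relative to seaplane = (-83.439, -83.439) − (-239.100, 0.000) = (155.661, -83.439) km/h.
Bearing = atan2(155.66, -83.44) = 118.19° clockwise from north.

118.2°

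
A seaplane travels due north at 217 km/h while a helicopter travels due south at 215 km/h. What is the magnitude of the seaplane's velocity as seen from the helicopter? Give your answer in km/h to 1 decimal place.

Taking east as x and north as y: seaplane velocity = (0.000, 217.000) km/h; helicopter velocity = (0.000, -215.000) km/h.
Velocity of seaplane relative to helicopter = (0.000, 217.000) − (0.000, -215.000) = (0.000, 432.000) km/h.
Magnitude = |(0.000, 432.000)| = 432.000 km/h.

432.0 km/h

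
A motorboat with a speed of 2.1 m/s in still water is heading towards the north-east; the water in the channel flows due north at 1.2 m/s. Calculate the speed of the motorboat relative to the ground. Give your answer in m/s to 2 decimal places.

3.07 m/s

Taking east as x and north as y: velocity relative to the water = (1.485, 1.485) m/s; the water relative to ground = (0.000, 1.200) m/s.
Velocity relative to ground = (1.485, 1.485) + (0.000, 1.200) = (1.485, 2.685) m/s.
Speed = |(1.485, 2.685)| = 3.068 m/s.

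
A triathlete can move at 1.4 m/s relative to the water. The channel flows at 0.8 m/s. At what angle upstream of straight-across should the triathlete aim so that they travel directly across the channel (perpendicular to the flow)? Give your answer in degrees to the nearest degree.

35°

To cancel the current, the upstream component of the triathlete's velocity must equal the flow: 1.4 sin θ = 0.8.
sin θ = 0.8 / 1.4 = 0.5714.
θ = arcsin(0.5714) = 34.850°.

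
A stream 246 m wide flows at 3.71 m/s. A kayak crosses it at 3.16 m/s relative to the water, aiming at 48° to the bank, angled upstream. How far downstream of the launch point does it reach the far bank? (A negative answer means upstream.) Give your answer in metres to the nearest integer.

Perpendicular speed = 2.348 m/s; crossing time = 246 / 2.348 = 104.755 s.
Net downstream speed = 1.596 m/s.
Drift = 1.596 × 104.755 = 167.141 m (downstream).

167 m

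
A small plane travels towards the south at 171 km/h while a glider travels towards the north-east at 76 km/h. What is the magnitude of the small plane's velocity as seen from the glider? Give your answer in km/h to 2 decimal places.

Taking east as x and north as y: small plane velocity = (0.000, -171.000) km/h; glider velocity = (53.740, 53.740) km/h.
Velocity of small plane relative to glider = (0.000, -171.000) − (53.740, 53.740) = (-53.740, -224.740) km/h.
Magnitude = |(-53.740, -224.740)| = 231.076 km/h.

231.08 km/h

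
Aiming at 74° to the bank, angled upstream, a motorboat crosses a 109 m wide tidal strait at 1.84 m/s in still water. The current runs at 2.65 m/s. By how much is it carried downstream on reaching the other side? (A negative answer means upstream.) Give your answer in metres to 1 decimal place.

Perpendicular speed = 1.769 m/s; crossing time = 109 / 1.769 = 61.626 s.
Net downstream speed = 2.143 m/s.
Drift = 2.143 × 61.626 = 132.055 m (downstream).

132.1 m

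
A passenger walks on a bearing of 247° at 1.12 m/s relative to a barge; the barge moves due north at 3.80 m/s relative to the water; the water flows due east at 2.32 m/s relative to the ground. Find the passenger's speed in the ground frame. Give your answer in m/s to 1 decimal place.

In east/north components (m/s): passenger relative to barge = (-1.031, -0.438); barge relative to water = (0.000, 3.800); water relative to ground = (2.320, 0.000).
Sum = (1.289, 3.362) m/s.
Speed = |(1.289, 3.362)| = 3.601 m/s.

3.6 m/s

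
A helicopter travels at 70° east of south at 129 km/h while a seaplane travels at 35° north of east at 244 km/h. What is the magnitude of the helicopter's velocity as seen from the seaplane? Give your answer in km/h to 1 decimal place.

Taking east as x and north as y: helicopter velocity = (121.220, -44.121) km/h; seaplane velocity = (199.873, 139.953) km/h.
Velocity of helicopter relative to seaplane = (121.220, -44.121) − (199.873, 139.953) = (-78.653, -184.073) km/h.
Magnitude = |(-78.653, -184.073)| = 200.173 km/h.

200.2 km/h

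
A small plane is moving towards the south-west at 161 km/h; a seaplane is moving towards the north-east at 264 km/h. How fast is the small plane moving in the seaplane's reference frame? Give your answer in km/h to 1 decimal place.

425.0 km/h

Taking east as x and north as y: small plane velocity = (-113.844, -113.844) km/h; seaplane velocity = (186.676, 186.676) km/h.
Velocity of small plane relative to seaplane = (-113.844, -113.844) − (186.676, 186.676) = (-300.520, -300.520) km/h.
Magnitude = |(-300.520, -300.520)| = 425.000 km/h.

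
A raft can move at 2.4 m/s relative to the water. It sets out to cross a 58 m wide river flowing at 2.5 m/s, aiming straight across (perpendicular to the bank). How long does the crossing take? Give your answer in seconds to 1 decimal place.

24.2 s

The component of the raft's velocity perpendicular to the bank is 2.4 m/s.
The current is parallel to the bank, so it does not affect the crossing time.
Time = 58 / 2.400 = 24.167 s.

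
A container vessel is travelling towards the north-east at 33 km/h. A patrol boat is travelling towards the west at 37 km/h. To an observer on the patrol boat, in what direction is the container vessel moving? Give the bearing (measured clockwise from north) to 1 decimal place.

068.9°

Taking east as x and north as y: container vessel velocity = (23.335, 23.335) km/h; patrol boat velocity = (-37.000, 0.000) km/h.
Velocity of container vessel relative to patrol boat = (23.335, 23.335) − (-37.000, 0.000) = (60.335, 23.335) km/h.
Bearing = atan2(60.33, 23.33) = 68.86° clockwise from north.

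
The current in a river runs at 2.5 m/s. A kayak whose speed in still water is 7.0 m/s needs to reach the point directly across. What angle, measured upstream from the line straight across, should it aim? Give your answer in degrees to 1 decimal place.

20.9°

To cancel the current, the upstream component of the kayak's velocity must equal the flow: 7.0 sin θ = 2.5.
sin θ = 2.5 / 7.0 = 0.3571.
θ = arcsin(0.3571) = 20.925°.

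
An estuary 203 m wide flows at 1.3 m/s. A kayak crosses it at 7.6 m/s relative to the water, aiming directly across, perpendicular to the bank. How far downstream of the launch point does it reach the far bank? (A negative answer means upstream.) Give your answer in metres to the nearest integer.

35 m

Perpendicular speed = 7.600 m/s; crossing time = 203 / 7.600 = 26.711 s.
Net downstream speed = 1.300 m/s.
Drift = 1.300 × 26.711 = 34.724 m (downstream).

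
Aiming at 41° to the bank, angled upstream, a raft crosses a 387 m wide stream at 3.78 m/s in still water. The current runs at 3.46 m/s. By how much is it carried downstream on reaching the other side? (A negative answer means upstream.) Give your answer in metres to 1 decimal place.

94.8 m

Perpendicular speed = 2.480 m/s; crossing time = 387 / 2.480 = 156.054 s.
Net downstream speed = 0.607 m/s.
Drift = 0.607 × 156.054 = 94.756 m (downstream).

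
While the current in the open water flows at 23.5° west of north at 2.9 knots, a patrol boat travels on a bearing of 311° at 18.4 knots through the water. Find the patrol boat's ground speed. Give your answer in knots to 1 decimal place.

21.1 knots

Taking east as x and north as y: velocity relative to the water = (-13.887, 12.071) knots; the water relative to ground = (-1.156, 2.659) knots.
Velocity relative to ground = (-13.887, 12.071) + (-1.156, 2.659) = (-15.043, 14.731) knots.
Speed = |(-15.043, 14.731)| = 21.055 knots.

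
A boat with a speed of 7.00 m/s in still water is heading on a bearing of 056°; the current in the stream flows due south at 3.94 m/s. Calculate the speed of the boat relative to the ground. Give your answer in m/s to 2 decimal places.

5.80 m/s

Taking east as x and north as y: velocity relative to the water = (5.803, 3.914) m/s; the water relative to ground = (0.000, -3.940) m/s.
Velocity relative to ground = (5.803, 3.914) + (0.000, -3.940) = (5.803, -0.026) m/s.
Speed = |(5.803, -0.026)| = 5.803 m/s.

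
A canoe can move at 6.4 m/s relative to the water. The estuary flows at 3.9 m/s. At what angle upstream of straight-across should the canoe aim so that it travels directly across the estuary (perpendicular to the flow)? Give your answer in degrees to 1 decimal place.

37.5°

To cancel the current, the upstream component of the canoe's velocity must equal the flow: 6.4 sin θ = 3.9.
sin θ = 3.9 / 6.4 = 0.6094.
θ = arcsin(0.6094) = 37.544°.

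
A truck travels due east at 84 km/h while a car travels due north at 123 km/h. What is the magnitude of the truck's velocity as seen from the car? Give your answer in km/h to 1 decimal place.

148.9 km/h

Taking east as x and north as y: truck velocity = (84.000, 0.000) km/h; car velocity = (0.000, 123.000) km/h.
Velocity of truck relative to car = (84.000, 0.000) − (0.000, 123.000) = (84.000, -123.000) km/h.
Magnitude = |(84.000, -123.000)| = 148.946 km/h.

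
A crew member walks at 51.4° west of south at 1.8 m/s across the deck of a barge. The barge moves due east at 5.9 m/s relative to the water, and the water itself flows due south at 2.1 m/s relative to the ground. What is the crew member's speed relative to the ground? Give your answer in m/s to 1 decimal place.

5.5 m/s

In east/north components (m/s): crew member relative to barge = (-1.407, -1.123); barge relative to water = (5.900, 0.000); water relative to ground = (0.000, -2.100).
Sum = (4.493, -3.223) m/s.
Speed = |(4.493, -3.223)| = 5.530 m/s.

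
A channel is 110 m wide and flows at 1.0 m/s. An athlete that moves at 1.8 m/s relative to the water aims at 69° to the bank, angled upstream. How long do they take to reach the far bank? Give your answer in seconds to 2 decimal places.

The component of the athlete's velocity perpendicular to the bank is 1.8 × sin 69° = 1.680 m/s.
The current is parallel to the bank, so it does not affect the crossing time.
Time = 110 / 1.680 = 65.459 s.

65.46 s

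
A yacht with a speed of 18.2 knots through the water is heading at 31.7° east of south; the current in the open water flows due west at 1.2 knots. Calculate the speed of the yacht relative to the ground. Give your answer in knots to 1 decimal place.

Taking east as x and north as y: velocity relative to the water = (9.564, -15.485) knots; the water relative to ground = (-1.200, 0.000) knots.
Velocity relative to ground = (9.564, -15.485) + (-1.200, 0.000) = (8.364, -15.485) knots.
Speed = |(8.364, -15.485)| = 17.599 knots.

17.6 knots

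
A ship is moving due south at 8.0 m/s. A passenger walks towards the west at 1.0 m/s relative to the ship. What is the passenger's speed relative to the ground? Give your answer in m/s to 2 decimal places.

8.06 m/s

Taking east as x and north as y: ship velocity = (0.000, -8.000) m/s; passenger velocity relative to ship = (-1.000, 0.000) m/s.
Velocity relative to ground = (0.000, -8.000) + (-1.000, 0.000) = (-1.000, -8.000) m/s.
Speed = |(-1.000, -8.000)| = 8.062 m/s.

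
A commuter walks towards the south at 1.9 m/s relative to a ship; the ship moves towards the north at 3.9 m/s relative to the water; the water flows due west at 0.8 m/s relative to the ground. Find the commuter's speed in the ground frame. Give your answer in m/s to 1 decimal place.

In east/north components (m/s): commuter relative to ship = (0.000, -1.900); ship relative to water = (0.000, 3.900); water relative to ground = (-0.800, 0.000).
Sum = (-0.800, 2.000) m/s.
Speed = |(-0.800, 2.000)| = 2.154 m/s.

2.2 m/s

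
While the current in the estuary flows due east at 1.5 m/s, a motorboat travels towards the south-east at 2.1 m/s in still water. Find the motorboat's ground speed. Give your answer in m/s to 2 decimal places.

Taking east as x and north as y: velocity relative to the water = (1.485, -1.485) m/s; the water relative to ground = (1.500, 0.000) m/s.
Velocity relative to ground = (1.485, -1.485) + (1.500, 0.000) = (2.985, -1.485) m/s.
Speed = |(2.985, -1.485)| = 3.334 m/s.

3.33 m/s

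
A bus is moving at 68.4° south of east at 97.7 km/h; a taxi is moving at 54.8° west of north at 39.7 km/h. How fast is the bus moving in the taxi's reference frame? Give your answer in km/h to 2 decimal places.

132.71 km/h

Taking east as x and north as y: bus velocity = (35.966, -90.839) km/h; taxi velocity = (-32.441, 22.884) km/h.
Velocity of bus relative to taxi = (35.966, -90.839) − (-32.441, 22.884) = (68.406, -113.724) km/h.
Magnitude = |(68.406, -113.724)| = 132.712 km/h.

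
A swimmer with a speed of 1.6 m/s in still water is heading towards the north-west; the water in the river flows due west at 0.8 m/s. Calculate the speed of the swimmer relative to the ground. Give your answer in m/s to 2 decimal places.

2.24 m/s

Taking east as x and north as y: velocity relative to the water = (-1.131, 1.131) m/s; the water relative to ground = (-0.800, 0.000) m/s.
Velocity relative to ground = (-1.131, 1.131) + (-0.800, 0.000) = (-1.931, 1.131) m/s.
Speed = |(-1.931, 1.131)| = 2.238 m/s.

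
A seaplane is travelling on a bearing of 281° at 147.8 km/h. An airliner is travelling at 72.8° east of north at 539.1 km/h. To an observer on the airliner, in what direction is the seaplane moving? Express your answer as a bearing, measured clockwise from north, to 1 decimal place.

258.8°

Taking east as x and north as y: seaplane velocity = (-145.084, 28.202) km/h; airliner velocity = (514.991, 159.416) km/h.
Velocity of seaplane relative to airliner = (-145.084, 28.202) − (514.991, 159.416) = (-660.075, -131.215) km/h.
Bearing = atan2(-660.08, -131.21) = 258.76° clockwise from north.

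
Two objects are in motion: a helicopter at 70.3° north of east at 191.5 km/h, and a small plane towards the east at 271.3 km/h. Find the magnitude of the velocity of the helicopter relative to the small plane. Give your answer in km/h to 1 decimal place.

Taking east as x and north as y: helicopter velocity = (64.554, 180.292) km/h; small plane velocity = (271.300, 0.000) km/h.
Velocity of helicopter relative to small plane = (64.554, 180.292) − (271.300, 0.000) = (-206.746, 180.292) km/h.
Magnitude = |(-206.746, 180.292)| = 274.316 km/h.

274.3 km/h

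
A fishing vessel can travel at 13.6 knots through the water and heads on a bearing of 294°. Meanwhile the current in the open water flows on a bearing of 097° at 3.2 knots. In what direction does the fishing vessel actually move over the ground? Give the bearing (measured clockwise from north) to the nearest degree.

299°

Taking east as x and north as y: velocity relative to the water = (-12.424, 5.532) knots; the water relative to ground = (3.176, -0.390) knots.
Velocity relative to ground = (-12.424, 5.532) + (3.176, -0.390) = (-9.248, 5.142) knots.
Bearing = atan2(-9.25, 5.14) = 299.07° clockwise from north.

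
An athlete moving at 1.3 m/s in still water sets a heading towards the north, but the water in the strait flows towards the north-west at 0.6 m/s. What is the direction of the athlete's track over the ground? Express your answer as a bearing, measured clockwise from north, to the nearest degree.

346°

Taking east as x and north as y: velocity relative to the water = (0.000, 1.300) m/s; the water relative to ground = (-0.424, 0.424) m/s.
Velocity relative to ground = (0.000, 1.300) + (-0.424, 0.424) = (-0.424, 1.724) m/s.
Bearing = atan2(-0.42, 1.72) = 346.18° clockwise from north.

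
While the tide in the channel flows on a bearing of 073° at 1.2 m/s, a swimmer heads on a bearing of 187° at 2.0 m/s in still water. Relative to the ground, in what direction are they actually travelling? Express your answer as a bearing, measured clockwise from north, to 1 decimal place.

Taking east as x and north as y: velocity relative to the water = (-0.244, -1.985) m/s; the water relative to ground = (1.148, 0.351) m/s.
Velocity relative to ground = (-0.244, -1.985) + (1.148, 0.351) = (0.904, -1.634) m/s.
Bearing = atan2(0.90, -1.63) = 151.06° clockwise from north.

151.1°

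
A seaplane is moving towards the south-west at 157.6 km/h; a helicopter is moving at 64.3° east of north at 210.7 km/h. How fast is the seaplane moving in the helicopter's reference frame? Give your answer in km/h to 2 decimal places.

Taking east as x and north as y: seaplane velocity = (-111.440, -111.440) km/h; helicopter velocity = (189.857, 91.372) km/h.
Velocity of seaplane relative to helicopter = (-111.440, -111.440) − (189.857, 91.372) = (-301.297, -202.812) km/h.
Magnitude = |(-301.297, -202.812)| = 363.198 km/h.

363.20 km/h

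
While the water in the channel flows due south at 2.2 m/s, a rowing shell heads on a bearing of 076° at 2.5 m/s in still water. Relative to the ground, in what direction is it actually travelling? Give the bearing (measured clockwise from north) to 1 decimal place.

Taking east as x and north as y: velocity relative to the water = (2.426, 0.605) m/s; the water relative to ground = (0.000, -2.200) m/s.
Velocity relative to ground = (2.426, 0.605) + (0.000, -2.200) = (2.426, -1.595) m/s.
Bearing = atan2(2.43, -1.60) = 123.33° clockwise from north.

123.3°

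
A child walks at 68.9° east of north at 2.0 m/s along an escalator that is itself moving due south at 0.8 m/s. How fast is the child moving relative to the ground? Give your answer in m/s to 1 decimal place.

Taking east as x and north as y: escalator velocity = (0.000, -0.800) m/s; child velocity relative to escalator = (1.866, 0.720) m/s.
Velocity relative to ground = (0.000, -0.800) + (1.866, 0.720) = (1.866, -0.080) m/s.
Speed = |(1.866, -0.080)| = 1.868 m/s.

1.9 m/s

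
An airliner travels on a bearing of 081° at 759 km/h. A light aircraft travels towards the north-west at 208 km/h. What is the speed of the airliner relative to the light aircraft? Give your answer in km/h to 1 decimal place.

Taking east as x and north as y: airliner velocity = (749.655, 118.734) km/h; light aircraft velocity = (-147.078, 147.078) km/h.
Velocity of airliner relative to light aircraft = (749.655, 118.734) − (-147.078, 147.078) = (896.734, -28.344) km/h.
Magnitude = |(896.734, -28.344)| = 897.182 km/h.

897.2 km/h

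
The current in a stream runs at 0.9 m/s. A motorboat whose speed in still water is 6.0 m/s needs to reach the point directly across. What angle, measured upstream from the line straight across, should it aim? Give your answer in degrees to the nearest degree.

To cancel the current, the upstream component of the motorboat's velocity must equal the flow: 6.0 sin θ = 0.9.
sin θ = 0.9 / 6.0 = 0.1500.
θ = arcsin(0.1500) = 8.627°.

9°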